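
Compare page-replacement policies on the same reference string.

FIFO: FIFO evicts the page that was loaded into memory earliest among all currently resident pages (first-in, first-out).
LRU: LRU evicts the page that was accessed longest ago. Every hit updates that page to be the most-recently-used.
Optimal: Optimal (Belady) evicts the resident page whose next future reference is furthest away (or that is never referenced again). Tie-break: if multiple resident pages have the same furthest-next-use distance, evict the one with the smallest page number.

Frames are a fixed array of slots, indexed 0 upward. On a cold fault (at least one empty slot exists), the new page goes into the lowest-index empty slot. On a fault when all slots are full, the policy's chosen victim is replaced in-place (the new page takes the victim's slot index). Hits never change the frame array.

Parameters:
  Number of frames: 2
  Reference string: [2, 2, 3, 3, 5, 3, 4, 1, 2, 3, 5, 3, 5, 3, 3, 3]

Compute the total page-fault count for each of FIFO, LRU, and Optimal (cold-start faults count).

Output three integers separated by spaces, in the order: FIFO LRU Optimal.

--- FIFO ---
  step 0: ref 2 -> FAULT, frames=[2,-] (faults so far: 1)
  step 1: ref 2 -> HIT, frames=[2,-] (faults so far: 1)
  step 2: ref 3 -> FAULT, frames=[2,3] (faults so far: 2)
  step 3: ref 3 -> HIT, frames=[2,3] (faults so far: 2)
  step 4: ref 5 -> FAULT, evict 2, frames=[5,3] (faults so far: 3)
  step 5: ref 3 -> HIT, frames=[5,3] (faults so far: 3)
  step 6: ref 4 -> FAULT, evict 3, frames=[5,4] (faults so far: 4)
  step 7: ref 1 -> FAULT, evict 5, frames=[1,4] (faults so far: 5)
  step 8: ref 2 -> FAULT, evict 4, frames=[1,2] (faults so far: 6)
  step 9: ref 3 -> FAULT, evict 1, frames=[3,2] (faults so far: 7)
  step 10: ref 5 -> FAULT, evict 2, frames=[3,5] (faults so far: 8)
  step 11: ref 3 -> HIT, frames=[3,5] (faults so far: 8)
  step 12: ref 5 -> HIT, frames=[3,5] (faults so far: 8)
  step 13: ref 3 -> HIT, frames=[3,5] (faults so far: 8)
  step 14: ref 3 -> HIT, frames=[3,5] (faults so far: 8)
  step 15: ref 3 -> HIT, frames=[3,5] (faults so far: 8)
  FIFO total faults: 8
--- LRU ---
  step 0: ref 2 -> FAULT, frames=[2,-] (faults so far: 1)
  step 1: ref 2 -> HIT, frames=[2,-] (faults so far: 1)
  step 2: ref 3 -> FAULT, frames=[2,3] (faults so far: 2)
  step 3: ref 3 -> HIT, frames=[2,3] (faults so far: 2)
  step 4: ref 5 -> FAULT, evict 2, frames=[5,3] (faults so far: 3)
  step 5: ref 3 -> HIT, frames=[5,3] (faults so far: 3)
  step 6: ref 4 -> FAULT, evict 5, frames=[4,3] (faults so far: 4)
  step 7: ref 1 -> FAULT, evict 3, frames=[4,1] (faults so far: 5)
  step 8: ref 2 -> FAULT, evict 4, frames=[2,1] (faults so far: 6)
  step 9: ref 3 -> FAULT, evict 1, frames=[2,3] (faults so far: 7)
  step 10: ref 5 -> FAULT, evict 2, frames=[5,3] (faults so far: 8)
  step 11: ref 3 -> HIT, frames=[5,3] (faults so far: 8)
  step 12: ref 5 -> HIT, frames=[5,3] (faults so far: 8)
  step 13: ref 3 -> HIT, frames=[5,3] (faults so far: 8)
  step 14: ref 3 -> HIT, frames=[5,3] (faults so far: 8)
  step 15: ref 3 -> HIT, frames=[5,3] (faults so far: 8)
  LRU total faults: 8
--- Optimal ---
  step 0: ref 2 -> FAULT, frames=[2,-] (faults so far: 1)
  step 1: ref 2 -> HIT, frames=[2,-] (faults so far: 1)
  step 2: ref 3 -> FAULT, frames=[2,3] (faults so far: 2)
  step 3: ref 3 -> HIT, frames=[2,3] (faults so far: 2)
  step 4: ref 5 -> FAULT, evict 2, frames=[5,3] (faults so far: 3)
  step 5: ref 3 -> HIT, frames=[5,3] (faults so far: 3)
  step 6: ref 4 -> FAULT, evict 5, frames=[4,3] (faults so far: 4)
  step 7: ref 1 -> FAULT, evict 4, frames=[1,3] (faults so far: 5)
  step 8: ref 2 -> FAULT, evict 1, frames=[2,3] (faults so far: 6)
  step 9: ref 3 -> HIT, frames=[2,3] (faults so far: 6)
  step 10: ref 5 -> FAULT, evict 2, frames=[5,3] (faults so far: 7)
  step 11: ref 3 -> HIT, frames=[5,3] (faults so far: 7)
  step 12: ref 5 -> HIT, frames=[5,3] (faults so far: 7)
  step 13: ref 3 -> HIT, frames=[5,3] (faults so far: 7)
  step 14: ref 3 -> HIT, frames=[5,3] (faults so far: 7)
  step 15: ref 3 -> HIT, frames=[5,3] (faults so far: 7)
  Optimal total faults: 7

Answer: 8 8 7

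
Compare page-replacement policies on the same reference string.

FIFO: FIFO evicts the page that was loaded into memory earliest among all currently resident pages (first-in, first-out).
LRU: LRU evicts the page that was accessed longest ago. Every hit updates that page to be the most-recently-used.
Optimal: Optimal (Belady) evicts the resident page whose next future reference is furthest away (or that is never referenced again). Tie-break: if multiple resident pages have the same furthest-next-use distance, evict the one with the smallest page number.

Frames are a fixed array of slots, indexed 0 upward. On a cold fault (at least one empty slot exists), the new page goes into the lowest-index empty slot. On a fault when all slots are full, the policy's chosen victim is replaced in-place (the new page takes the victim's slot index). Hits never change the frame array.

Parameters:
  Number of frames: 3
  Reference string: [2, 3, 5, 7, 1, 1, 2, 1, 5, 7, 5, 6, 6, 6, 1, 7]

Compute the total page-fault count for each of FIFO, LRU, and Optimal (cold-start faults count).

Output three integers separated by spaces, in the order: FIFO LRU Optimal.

Answer: 10 11 7

Derivation:
--- FIFO ---
  step 0: ref 2 -> FAULT, frames=[2,-,-] (faults so far: 1)
  step 1: ref 3 -> FAULT, frames=[2,3,-] (faults so far: 2)
  step 2: ref 5 -> FAULT, frames=[2,3,5] (faults so far: 3)
  step 3: ref 7 -> FAULT, evict 2, frames=[7,3,5] (faults so far: 4)
  step 4: ref 1 -> FAULT, evict 3, frames=[7,1,5] (faults so far: 5)
  step 5: ref 1 -> HIT, frames=[7,1,5] (faults so far: 5)
  step 6: ref 2 -> FAULT, evict 5, frames=[7,1,2] (faults so far: 6)
  step 7: ref 1 -> HIT, frames=[7,1,2] (faults so far: 6)
  step 8: ref 5 -> FAULT, evict 7, frames=[5,1,2] (faults so far: 7)
  step 9: ref 7 -> FAULT, evict 1, frames=[5,7,2] (faults so far: 8)
  step 10: ref 5 -> HIT, frames=[5,7,2] (faults so far: 8)
  step 11: ref 6 -> FAULT, evict 2, frames=[5,7,6] (faults so far: 9)
  step 12: ref 6 -> HIT, frames=[5,7,6] (faults so far: 9)
  step 13: ref 6 -> HIT, frames=[5,7,6] (faults so far: 9)
  step 14: ref 1 -> FAULT, evict 5, frames=[1,7,6] (faults so far: 10)
  step 15: ref 7 -> HIT, frames=[1,7,6] (faults so far: 10)
  FIFO total faults: 10
--- LRU ---
  step 0: ref 2 -> FAULT, frames=[2,-,-] (faults so far: 1)
  step 1: ref 3 -> FAULT, frames=[2,3,-] (faults so far: 2)
  step 2: ref 5 -> FAULT, frames=[2,3,5] (faults so far: 3)
  step 3: ref 7 -> FAULT, evict 2, frames=[7,3,5] (faults so far: 4)
  step 4: ref 1 -> FAULT, evict 3, frames=[7,1,5] (faults so far: 5)
  step 5: ref 1 -> HIT, frames=[7,1,5] (faults so far: 5)
  step 6: ref 2 -> FAULT, evict 5, frames=[7,1,2] (faults so far: 6)
  step 7: ref 1 -> HIT, frames=[7,1,2] (faults so far: 6)
  step 8: ref 5 -> FAULT, evict 7, frames=[5,1,2] (faults so far: 7)
  step 9: ref 7 -> FAULT, evict 2, frames=[5,1,7] (faults so far: 8)
  step 10: ref 5 -> HIT, frames=[5,1,7] (faults so far: 8)
  step 11: ref 6 -> FAULT, evict 1, frames=[5,6,7] (faults so far: 9)
  step 12: ref 6 -> HIT, frames=[5,6,7] (faults so far: 9)
  step 13: ref 6 -> HIT, frames=[5,6,7] (faults so far: 9)
  step 14: ref 1 -> FAULT, evict 7, frames=[5,6,1] (faults so far: 10)
  step 15: ref 7 -> FAULT, evict 5, frames=[7,6,1] (faults so far: 11)
  LRU total faults: 11
--- Optimal ---
  step 0: ref 2 -> FAULT, frames=[2,-,-] (faults so far: 1)
  step 1: ref 3 -> FAULT, frames=[2,3,-] (faults so far: 2)
  step 2: ref 5 -> FAULT, frames=[2,3,5] (faults so far: 3)
  step 3: ref 7 -> FAULT, evict 3, frames=[2,7,5] (faults so far: 4)
  step 4: ref 1 -> FAULT, evict 7, frames=[2,1,5] (faults so far: 5)
  step 5: ref 1 -> HIT, frames=[2,1,5] (faults so far: 5)
  step 6: ref 2 -> HIT, frames=[2,1,5] (faults so far: 5)
  step 7: ref 1 -> HIT, frames=[2,1,5] (faults so far: 5)
  step 8: ref 5 -> HIT, frames=[2,1,5] (faults so far: 5)
  step 9: ref 7 -> FAULT, evict 2, frames=[7,1,5] (faults so far: 6)
  step 10: ref 5 -> HIT, frames=[7,1,5] (faults so far: 6)
  step 11: ref 6 -> FAULT, evict 5, frames=[7,1,6] (faults so far: 7)
  step 12: ref 6 -> HIT, frames=[7,1,6] (faults so far: 7)
  step 13: ref 6 -> HIT, frames=[7,1,6] (faults so far: 7)
  step 14: ref 1 -> HIT, frames=[7,1,6] (faults so far: 7)
  step 15: ref 7 -> HIT, frames=[7,1,6] (faults so far: 7)
  Optimal total faults: 7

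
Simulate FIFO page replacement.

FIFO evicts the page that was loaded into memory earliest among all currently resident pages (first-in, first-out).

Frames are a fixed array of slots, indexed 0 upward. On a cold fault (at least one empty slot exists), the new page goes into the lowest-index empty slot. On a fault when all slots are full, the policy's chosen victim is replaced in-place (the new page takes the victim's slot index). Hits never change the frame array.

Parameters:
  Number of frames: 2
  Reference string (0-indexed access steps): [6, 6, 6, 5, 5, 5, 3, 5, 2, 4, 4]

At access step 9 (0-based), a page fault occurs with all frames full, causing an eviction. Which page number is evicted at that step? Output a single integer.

Answer: 3

Derivation:
Step 0: ref 6 -> FAULT, frames=[6,-]
Step 1: ref 6 -> HIT, frames=[6,-]
Step 2: ref 6 -> HIT, frames=[6,-]
Step 3: ref 5 -> FAULT, frames=[6,5]
Step 4: ref 5 -> HIT, frames=[6,5]
Step 5: ref 5 -> HIT, frames=[6,5]
Step 6: ref 3 -> FAULT, evict 6, frames=[3,5]
Step 7: ref 5 -> HIT, frames=[3,5]
Step 8: ref 2 -> FAULT, evict 5, frames=[3,2]
Step 9: ref 4 -> FAULT, evict 3, frames=[4,2]
At step 9: evicted page 3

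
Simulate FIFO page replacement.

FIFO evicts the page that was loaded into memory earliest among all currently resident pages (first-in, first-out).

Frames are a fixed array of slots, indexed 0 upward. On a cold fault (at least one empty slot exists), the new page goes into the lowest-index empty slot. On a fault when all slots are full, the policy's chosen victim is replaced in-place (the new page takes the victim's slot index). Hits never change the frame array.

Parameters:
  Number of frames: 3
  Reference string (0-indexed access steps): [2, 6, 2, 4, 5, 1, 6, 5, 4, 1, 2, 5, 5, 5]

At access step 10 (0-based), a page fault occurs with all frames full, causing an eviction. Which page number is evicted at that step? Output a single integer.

Answer: 1

Derivation:
Step 0: ref 2 -> FAULT, frames=[2,-,-]
Step 1: ref 6 -> FAULT, frames=[2,6,-]
Step 2: ref 2 -> HIT, frames=[2,6,-]
Step 3: ref 4 -> FAULT, frames=[2,6,4]
Step 4: ref 5 -> FAULT, evict 2, frames=[5,6,4]
Step 5: ref 1 -> FAULT, evict 6, frames=[5,1,4]
Step 6: ref 6 -> FAULT, evict 4, frames=[5,1,6]
Step 7: ref 5 -> HIT, frames=[5,1,6]
Step 8: ref 4 -> FAULT, evict 5, frames=[4,1,6]
Step 9: ref 1 -> HIT, frames=[4,1,6]
Step 10: ref 2 -> FAULT, evict 1, frames=[4,2,6]
At step 10: evicted page 1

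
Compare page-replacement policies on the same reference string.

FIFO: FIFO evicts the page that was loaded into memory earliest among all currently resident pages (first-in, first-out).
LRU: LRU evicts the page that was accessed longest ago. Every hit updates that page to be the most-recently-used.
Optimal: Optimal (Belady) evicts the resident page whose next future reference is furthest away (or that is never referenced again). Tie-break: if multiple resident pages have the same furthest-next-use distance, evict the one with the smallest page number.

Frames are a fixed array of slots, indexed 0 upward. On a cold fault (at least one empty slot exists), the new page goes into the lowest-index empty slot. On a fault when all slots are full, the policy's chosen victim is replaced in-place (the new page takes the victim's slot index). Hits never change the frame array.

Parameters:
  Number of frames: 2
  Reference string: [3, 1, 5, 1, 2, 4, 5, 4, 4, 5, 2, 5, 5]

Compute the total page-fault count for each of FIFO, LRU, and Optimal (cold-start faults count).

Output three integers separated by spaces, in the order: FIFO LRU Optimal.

Answer: 7 7 6

Derivation:
--- FIFO ---
  step 0: ref 3 -> FAULT, frames=[3,-] (faults so far: 1)
  step 1: ref 1 -> FAULT, frames=[3,1] (faults so far: 2)
  step 2: ref 5 -> FAULT, evict 3, frames=[5,1] (faults so far: 3)
  step 3: ref 1 -> HIT, frames=[5,1] (faults so far: 3)
  step 4: ref 2 -> FAULT, evict 1, frames=[5,2] (faults so far: 4)
  step 5: ref 4 -> FAULT, evict 5, frames=[4,2] (faults so far: 5)
  step 6: ref 5 -> FAULT, evict 2, frames=[4,5] (faults so far: 6)
  step 7: ref 4 -> HIT, frames=[4,5] (faults so far: 6)
  step 8: ref 4 -> HIT, frames=[4,5] (faults so far: 6)
  step 9: ref 5 -> HIT, frames=[4,5] (faults so far: 6)
  step 10: ref 2 -> FAULT, evict 4, frames=[2,5] (faults so far: 7)
  step 11: ref 5 -> HIT, frames=[2,5] (faults so far: 7)
  step 12: ref 5 -> HIT, frames=[2,5] (faults so far: 7)
  FIFO total faults: 7
--- LRU ---
  step 0: ref 3 -> FAULT, frames=[3,-] (faults so far: 1)
  step 1: ref 1 -> FAULT, frames=[3,1] (faults so far: 2)
  step 2: ref 5 -> FAULT, evict 3, frames=[5,1] (faults so far: 3)
  step 3: ref 1 -> HIT, frames=[5,1] (faults so far: 3)
  step 4: ref 2 -> FAULT, evict 5, frames=[2,1] (faults so far: 4)
  step 5: ref 4 -> FAULT, evict 1, frames=[2,4] (faults so far: 5)
  step 6: ref 5 -> FAULT, evict 2, frames=[5,4] (faults so far: 6)
  step 7: ref 4 -> HIT, frames=[5,4] (faults so far: 6)
  step 8: ref 4 -> HIT, frames=[5,4] (faults so far: 6)
  step 9: ref 5 -> HIT, frames=[5,4] (faults so far: 6)
  step 10: ref 2 -> FAULT, evict 4, frames=[5,2] (faults so far: 7)
  step 11: ref 5 -> HIT, frames=[5,2] (faults so far: 7)
  step 12: ref 5 -> HIT, frames=[5,2] (faults so far: 7)
  LRU total faults: 7
--- Optimal ---
  step 0: ref 3 -> FAULT, frames=[3,-] (faults so far: 1)
  step 1: ref 1 -> FAULT, frames=[3,1] (faults so far: 2)
  step 2: ref 5 -> FAULT, evict 3, frames=[5,1] (faults so far: 3)
  step 3: ref 1 -> HIT, frames=[5,1] (faults so far: 3)
  step 4: ref 2 -> FAULT, evict 1, frames=[5,2] (faults so far: 4)
  step 5: ref 4 -> FAULT, evict 2, frames=[5,4] (faults so far: 5)
  step 6: ref 5 -> HIT, frames=[5,4] (faults so far: 5)
  step 7: ref 4 -> HIT, frames=[5,4] (faults so far: 5)
  step 8: ref 4 -> HIT, frames=[5,4] (faults so far: 5)
  step 9: ref 5 -> HIT, frames=[5,4] (faults so far: 5)
  step 10: ref 2 -> FAULT, evict 4, frames=[5,2] (faults so far: 6)
  step 11: ref 5 -> HIT, frames=[5,2] (faults so far: 6)
  step 12: ref 5 -> HIT, frames=[5,2] (faults so far: 6)
  Optimal total faults: 6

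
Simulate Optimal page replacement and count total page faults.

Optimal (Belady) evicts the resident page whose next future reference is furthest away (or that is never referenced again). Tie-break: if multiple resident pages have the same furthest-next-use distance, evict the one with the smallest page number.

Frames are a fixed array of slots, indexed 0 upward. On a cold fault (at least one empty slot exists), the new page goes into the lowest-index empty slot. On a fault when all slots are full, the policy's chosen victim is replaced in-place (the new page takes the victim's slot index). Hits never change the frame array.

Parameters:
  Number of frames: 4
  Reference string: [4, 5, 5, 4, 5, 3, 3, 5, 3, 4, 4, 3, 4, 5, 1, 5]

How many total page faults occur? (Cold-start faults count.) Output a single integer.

Step 0: ref 4 → FAULT, frames=[4,-,-,-]
Step 1: ref 5 → FAULT, frames=[4,5,-,-]
Step 2: ref 5 → HIT, frames=[4,5,-,-]
Step 3: ref 4 → HIT, frames=[4,5,-,-]
Step 4: ref 5 → HIT, frames=[4,5,-,-]
Step 5: ref 3 → FAULT, frames=[4,5,3,-]
Step 6: ref 3 → HIT, frames=[4,5,3,-]
Step 7: ref 5 → HIT, frames=[4,5,3,-]
Step 8: ref 3 → HIT, frames=[4,5,3,-]
Step 9: ref 4 → HIT, frames=[4,5,3,-]
Step 10: ref 4 → HIT, frames=[4,5,3,-]
Step 11: ref 3 → HIT, frames=[4,5,3,-]
Step 12: ref 4 → HIT, frames=[4,5,3,-]
Step 13: ref 5 → HIT, frames=[4,5,3,-]
Step 14: ref 1 → FAULT, frames=[4,5,3,1]
Step 15: ref 5 → HIT, frames=[4,5,3,1]
Total faults: 4

Answer: 4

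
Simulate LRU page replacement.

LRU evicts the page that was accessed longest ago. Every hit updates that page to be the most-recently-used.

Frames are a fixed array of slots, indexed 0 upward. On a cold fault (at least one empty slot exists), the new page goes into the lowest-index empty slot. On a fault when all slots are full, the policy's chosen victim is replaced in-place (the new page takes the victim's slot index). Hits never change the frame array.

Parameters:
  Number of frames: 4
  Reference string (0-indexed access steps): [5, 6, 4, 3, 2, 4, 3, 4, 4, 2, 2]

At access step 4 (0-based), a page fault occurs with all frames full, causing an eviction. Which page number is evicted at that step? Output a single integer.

Step 0: ref 5 -> FAULT, frames=[5,-,-,-]
Step 1: ref 6 -> FAULT, frames=[5,6,-,-]
Step 2: ref 4 -> FAULT, frames=[5,6,4,-]
Step 3: ref 3 -> FAULT, frames=[5,6,4,3]
Step 4: ref 2 -> FAULT, evict 5, frames=[2,6,4,3]
At step 4: evicted page 5

Answer: 5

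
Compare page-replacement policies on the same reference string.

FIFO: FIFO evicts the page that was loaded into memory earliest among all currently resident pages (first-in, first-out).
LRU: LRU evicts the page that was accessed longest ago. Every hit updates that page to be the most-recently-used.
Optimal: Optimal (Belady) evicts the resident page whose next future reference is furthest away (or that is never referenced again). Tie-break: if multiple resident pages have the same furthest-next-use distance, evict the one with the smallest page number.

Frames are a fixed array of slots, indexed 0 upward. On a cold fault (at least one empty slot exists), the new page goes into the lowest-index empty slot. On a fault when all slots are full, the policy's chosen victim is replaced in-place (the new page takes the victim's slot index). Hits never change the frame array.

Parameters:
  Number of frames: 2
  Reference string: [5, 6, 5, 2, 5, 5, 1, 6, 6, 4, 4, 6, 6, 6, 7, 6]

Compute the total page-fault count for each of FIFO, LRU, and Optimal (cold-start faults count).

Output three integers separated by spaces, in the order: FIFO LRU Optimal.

--- FIFO ---
  step 0: ref 5 -> FAULT, frames=[5,-] (faults so far: 1)
  step 1: ref 6 -> FAULT, frames=[5,6] (faults so far: 2)
  step 2: ref 5 -> HIT, frames=[5,6] (faults so far: 2)
  step 3: ref 2 -> FAULT, evict 5, frames=[2,6] (faults so far: 3)
  step 4: ref 5 -> FAULT, evict 6, frames=[2,5] (faults so far: 4)
  step 5: ref 5 -> HIT, frames=[2,5] (faults so far: 4)
  step 6: ref 1 -> FAULT, evict 2, frames=[1,5] (faults so far: 5)
  step 7: ref 6 -> FAULT, evict 5, frames=[1,6] (faults so far: 6)
  step 8: ref 6 -> HIT, frames=[1,6] (faults so far: 6)
  step 9: ref 4 -> FAULT, evict 1, frames=[4,6] (faults so far: 7)
  step 10: ref 4 -> HIT, frames=[4,6] (faults so far: 7)
  step 11: ref 6 -> HIT, frames=[4,6] (faults so far: 7)
  step 12: ref 6 -> HIT, frames=[4,6] (faults so far: 7)
  step 13: ref 6 -> HIT, frames=[4,6] (faults so far: 7)
  step 14: ref 7 -> FAULT, evict 6, frames=[4,7] (faults so far: 8)
  step 15: ref 6 -> FAULT, evict 4, frames=[6,7] (faults so far: 9)
  FIFO total faults: 9
--- LRU ---
  step 0: ref 5 -> FAULT, frames=[5,-] (faults so far: 1)
  step 1: ref 6 -> FAULT, frames=[5,6] (faults so far: 2)
  step 2: ref 5 -> HIT, frames=[5,6] (faults so far: 2)
  step 3: ref 2 -> FAULT, evict 6, frames=[5,2] (faults so far: 3)
  step 4: ref 5 -> HIT, frames=[5,2] (faults so far: 3)
  step 5: ref 5 -> HIT, frames=[5,2] (faults so far: 3)
  step 6: ref 1 -> FAULT, evict 2, frames=[5,1] (faults so far: 4)
  step 7: ref 6 -> FAULT, evict 5, frames=[6,1] (faults so far: 5)
  step 8: ref 6 -> HIT, frames=[6,1] (faults so far: 5)
  step 9: ref 4 -> FAULT, evict 1, frames=[6,4] (faults so far: 6)
  step 10: ref 4 -> HIT, frames=[6,4] (faults so far: 6)
  step 11: ref 6 -> HIT, frames=[6,4] (faults so far: 6)
  step 12: ref 6 -> HIT, frames=[6,4] (faults so far: 6)
  step 13: ref 6 -> HIT, frames=[6,4] (faults so far: 6)
  step 14: ref 7 -> FAULT, evict 4, frames=[6,7] (faults so far: 7)
  step 15: ref 6 -> HIT, frames=[6,7] (faults so far: 7)
  LRU total faults: 7
--- Optimal ---
  step 0: ref 5 -> FAULT, frames=[5,-] (faults so far: 1)
  step 1: ref 6 -> FAULT, frames=[5,6] (faults so far: 2)
  step 2: ref 5 -> HIT, frames=[5,6] (faults so far: 2)
  step 3: ref 2 -> FAULT, evict 6, frames=[5,2] (faults so far: 3)
  step 4: ref 5 -> HIT, frames=[5,2] (faults so far: 3)
  step 5: ref 5 -> HIT, frames=[5,2] (faults so far: 3)
  step 6: ref 1 -> FAULT, evict 2, frames=[5,1] (faults so far: 4)
  step 7: ref 6 -> FAULT, evict 1, frames=[5,6] (faults so far: 5)
  step 8: ref 6 -> HIT, frames=[5,6] (faults so far: 5)
  step 9: ref 4 -> FAULT, evict 5, frames=[4,6] (faults so far: 6)
  step 10: ref 4 -> HIT, frames=[4,6] (faults so far: 6)
  step 11: ref 6 -> HIT, frames=[4,6] (faults so far: 6)
  step 12: ref 6 -> HIT, frames=[4,6] (faults so far: 6)
  step 13: ref 6 -> HIT, frames=[4,6] (faults so far: 6)
  step 14: ref 7 -> FAULT, evict 4, frames=[7,6] (faults so far: 7)
  step 15: ref 6 -> HIT, frames=[7,6] (faults so far: 7)
  Optimal total faults: 7

Answer: 9 7 7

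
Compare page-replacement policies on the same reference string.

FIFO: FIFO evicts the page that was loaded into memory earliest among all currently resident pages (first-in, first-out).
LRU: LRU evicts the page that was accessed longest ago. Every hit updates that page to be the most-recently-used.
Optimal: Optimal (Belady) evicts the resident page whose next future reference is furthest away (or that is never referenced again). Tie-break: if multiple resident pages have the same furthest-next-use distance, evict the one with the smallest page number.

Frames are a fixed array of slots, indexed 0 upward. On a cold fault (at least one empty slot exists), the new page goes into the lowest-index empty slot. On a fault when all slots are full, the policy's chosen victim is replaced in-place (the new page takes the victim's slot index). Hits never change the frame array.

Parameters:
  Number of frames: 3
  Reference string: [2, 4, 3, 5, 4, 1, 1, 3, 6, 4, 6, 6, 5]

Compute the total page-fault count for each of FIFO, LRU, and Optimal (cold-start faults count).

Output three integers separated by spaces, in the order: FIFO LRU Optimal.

Answer: 8 9 7

Derivation:
--- FIFO ---
  step 0: ref 2 -> FAULT, frames=[2,-,-] (faults so far: 1)
  step 1: ref 4 -> FAULT, frames=[2,4,-] (faults so far: 2)
  step 2: ref 3 -> FAULT, frames=[2,4,3] (faults so far: 3)
  step 3: ref 5 -> FAULT, evict 2, frames=[5,4,3] (faults so far: 4)
  step 4: ref 4 -> HIT, frames=[5,4,3] (faults so far: 4)
  step 5: ref 1 -> FAULT, evict 4, frames=[5,1,3] (faults so far: 5)
  step 6: ref 1 -> HIT, frames=[5,1,3] (faults so far: 5)
  step 7: ref 3 -> HIT, frames=[5,1,3] (faults so far: 5)
  step 8: ref 6 -> FAULT, evict 3, frames=[5,1,6] (faults so far: 6)
  step 9: ref 4 -> FAULT, evict 5, frames=[4,1,6] (faults so far: 7)
  step 10: ref 6 -> HIT, frames=[4,1,6] (faults so far: 7)
  step 11: ref 6 -> HIT, frames=[4,1,6] (faults so far: 7)
  step 12: ref 5 -> FAULT, evict 1, frames=[4,5,6] (faults so far: 8)
  FIFO total faults: 8
--- LRU ---
  step 0: ref 2 -> FAULT, frames=[2,-,-] (faults so far: 1)
  step 1: ref 4 -> FAULT, frames=[2,4,-] (faults so far: 2)
  step 2: ref 3 -> FAULT, frames=[2,4,3] (faults so far: 3)
  step 3: ref 5 -> FAULT, evict 2, frames=[5,4,3] (faults so far: 4)
  step 4: ref 4 -> HIT, frames=[5,4,3] (faults so far: 4)
  step 5: ref 1 -> FAULT, evict 3, frames=[5,4,1] (faults so far: 5)
  step 6: ref 1 -> HIT, frames=[5,4,1] (faults so far: 5)
  step 7: ref 3 -> FAULT, evict 5, frames=[3,4,1] (faults so far: 6)
  step 8: ref 6 -> FAULT, evict 4, frames=[3,6,1] (faults so far: 7)
  step 9: ref 4 -> FAULT, evict 1, frames=[3,6,4] (faults so far: 8)
  step 10: ref 6 -> HIT, frames=[3,6,4] (faults so far: 8)
  step 11: ref 6 -> HIT, frames=[3,6,4] (faults so far: 8)
  step 12: ref 5 -> FAULT, evict 3, frames=[5,6,4] (faults so far: 9)
  LRU total faults: 9
--- Optimal ---
  step 0: ref 2 -> FAULT, frames=[2,-,-] (faults so far: 1)
  step 1: ref 4 -> FAULT, frames=[2,4,-] (faults so far: 2)
  step 2: ref 3 -> FAULT, frames=[2,4,3] (faults so far: 3)
  step 3: ref 5 -> FAULT, evict 2, frames=[5,4,3] (faults so far: 4)
  step 4: ref 4 -> HIT, frames=[5,4,3] (faults so far: 4)
  step 5: ref 1 -> FAULT, evict 5, frames=[1,4,3] (faults so far: 5)
  step 6: ref 1 -> HIT, frames=[1,4,3] (faults so far: 5)
  step 7: ref 3 -> HIT, frames=[1,4,3] (faults so far: 5)
  step 8: ref 6 -> FAULT, evict 1, frames=[6,4,3] (faults so far: 6)
  step 9: ref 4 -> HIT, frames=[6,4,3] (faults so far: 6)
  step 10: ref 6 -> HIT, frames=[6,4,3] (faults so far: 6)
  step 11: ref 6 -> HIT, frames=[6,4,3] (faults so far: 6)
  step 12: ref 5 -> FAULT, evict 3, frames=[6,4,5] (faults so far: 7)
  Optimal total faults: 7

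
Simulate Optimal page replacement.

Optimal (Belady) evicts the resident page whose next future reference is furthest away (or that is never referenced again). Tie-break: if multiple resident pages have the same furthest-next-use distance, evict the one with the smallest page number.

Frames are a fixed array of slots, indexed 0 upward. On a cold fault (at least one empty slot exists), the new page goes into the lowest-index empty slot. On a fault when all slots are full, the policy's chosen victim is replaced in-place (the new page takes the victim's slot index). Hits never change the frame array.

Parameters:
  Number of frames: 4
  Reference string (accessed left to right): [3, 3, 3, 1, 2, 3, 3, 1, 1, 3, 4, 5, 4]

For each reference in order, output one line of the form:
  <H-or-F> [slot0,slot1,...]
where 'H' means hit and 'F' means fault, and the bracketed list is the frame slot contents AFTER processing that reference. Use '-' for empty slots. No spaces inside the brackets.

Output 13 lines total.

F [3,-,-,-]
H [3,-,-,-]
H [3,-,-,-]
F [3,1,-,-]
F [3,1,2,-]
H [3,1,2,-]
H [3,1,2,-]
H [3,1,2,-]
H [3,1,2,-]
H [3,1,2,-]
F [3,1,2,4]
F [3,5,2,4]
H [3,5,2,4]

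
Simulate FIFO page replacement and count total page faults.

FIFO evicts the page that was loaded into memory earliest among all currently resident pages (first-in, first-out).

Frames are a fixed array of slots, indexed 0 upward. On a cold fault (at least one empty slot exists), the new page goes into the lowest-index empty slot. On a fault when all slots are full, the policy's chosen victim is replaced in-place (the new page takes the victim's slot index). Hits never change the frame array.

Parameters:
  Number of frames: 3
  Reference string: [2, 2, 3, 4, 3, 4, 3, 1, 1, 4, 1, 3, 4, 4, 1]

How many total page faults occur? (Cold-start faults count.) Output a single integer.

Step 0: ref 2 → FAULT, frames=[2,-,-]
Step 1: ref 2 → HIT, frames=[2,-,-]
Step 2: ref 3 → FAULT, frames=[2,3,-]
Step 3: ref 4 → FAULT, frames=[2,3,4]
Step 4: ref 3 → HIT, frames=[2,3,4]
Step 5: ref 4 → HIT, frames=[2,3,4]
Step 6: ref 3 → HIT, frames=[2,3,4]
Step 7: ref 1 → FAULT (evict 2), frames=[1,3,4]
Step 8: ref 1 → HIT, frames=[1,3,4]
Step 9: ref 4 → HIT, frames=[1,3,4]
Step 10: ref 1 → HIT, frames=[1,3,4]
Step 11: ref 3 → HIT, frames=[1,3,4]
Step 12: ref 4 → HIT, frames=[1,3,4]
Step 13: ref 4 → HIT, frames=[1,3,4]
Step 14: ref 1 → HIT, frames=[1,3,4]
Total faults: 4

Answer: 4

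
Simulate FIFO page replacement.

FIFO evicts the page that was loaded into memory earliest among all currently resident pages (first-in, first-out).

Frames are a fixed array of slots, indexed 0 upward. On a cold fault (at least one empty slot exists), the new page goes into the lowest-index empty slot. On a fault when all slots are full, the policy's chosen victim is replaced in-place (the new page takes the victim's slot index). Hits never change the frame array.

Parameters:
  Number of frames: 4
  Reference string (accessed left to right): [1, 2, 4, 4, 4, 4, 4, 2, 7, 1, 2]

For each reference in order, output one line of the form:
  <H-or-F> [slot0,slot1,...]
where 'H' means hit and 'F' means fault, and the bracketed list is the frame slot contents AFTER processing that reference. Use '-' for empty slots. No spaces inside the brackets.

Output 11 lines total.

F [1,-,-,-]
F [1,2,-,-]
F [1,2,4,-]
H [1,2,4,-]
H [1,2,4,-]
H [1,2,4,-]
H [1,2,4,-]
H [1,2,4,-]
F [1,2,4,7]
H [1,2,4,7]
H [1,2,4,7]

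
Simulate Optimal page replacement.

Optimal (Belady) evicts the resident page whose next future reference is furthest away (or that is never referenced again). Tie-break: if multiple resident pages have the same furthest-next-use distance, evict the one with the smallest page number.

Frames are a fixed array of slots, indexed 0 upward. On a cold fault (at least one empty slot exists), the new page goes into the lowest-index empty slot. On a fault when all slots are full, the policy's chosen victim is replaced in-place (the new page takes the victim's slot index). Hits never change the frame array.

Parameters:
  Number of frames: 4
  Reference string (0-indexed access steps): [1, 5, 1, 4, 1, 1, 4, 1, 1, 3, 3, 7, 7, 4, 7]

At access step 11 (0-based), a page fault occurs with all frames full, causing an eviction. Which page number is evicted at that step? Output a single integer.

Step 0: ref 1 -> FAULT, frames=[1,-,-,-]
Step 1: ref 5 -> FAULT, frames=[1,5,-,-]
Step 2: ref 1 -> HIT, frames=[1,5,-,-]
Step 3: ref 4 -> FAULT, frames=[1,5,4,-]
Step 4: ref 1 -> HIT, frames=[1,5,4,-]
Step 5: ref 1 -> HIT, frames=[1,5,4,-]
Step 6: ref 4 -> HIT, frames=[1,5,4,-]
Step 7: ref 1 -> HIT, frames=[1,5,4,-]
Step 8: ref 1 -> HIT, frames=[1,5,4,-]
Step 9: ref 3 -> FAULT, frames=[1,5,4,3]
Step 10: ref 3 -> HIT, frames=[1,5,4,3]
Step 11: ref 7 -> FAULT, evict 1, frames=[7,5,4,3]
At step 11: evicted page 1

Answer: 1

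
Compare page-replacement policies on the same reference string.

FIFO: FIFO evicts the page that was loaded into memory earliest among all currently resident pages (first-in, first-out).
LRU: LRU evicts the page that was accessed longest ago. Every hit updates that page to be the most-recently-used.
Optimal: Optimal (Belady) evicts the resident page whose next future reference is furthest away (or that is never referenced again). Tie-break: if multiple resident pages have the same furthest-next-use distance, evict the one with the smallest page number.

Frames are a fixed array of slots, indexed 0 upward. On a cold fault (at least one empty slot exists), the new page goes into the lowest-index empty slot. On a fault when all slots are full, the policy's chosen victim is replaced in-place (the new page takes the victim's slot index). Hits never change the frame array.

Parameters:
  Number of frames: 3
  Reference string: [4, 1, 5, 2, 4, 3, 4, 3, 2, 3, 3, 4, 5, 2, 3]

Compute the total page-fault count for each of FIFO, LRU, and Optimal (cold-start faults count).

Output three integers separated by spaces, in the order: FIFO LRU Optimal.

--- FIFO ---
  step 0: ref 4 -> FAULT, frames=[4,-,-] (faults so far: 1)
  step 1: ref 1 -> FAULT, frames=[4,1,-] (faults so far: 2)
  step 2: ref 5 -> FAULT, frames=[4,1,5] (faults so far: 3)
  step 3: ref 2 -> FAULT, evict 4, frames=[2,1,5] (faults so far: 4)
  step 4: ref 4 -> FAULT, evict 1, frames=[2,4,5] (faults so far: 5)
  step 5: ref 3 -> FAULT, evict 5, frames=[2,4,3] (faults so far: 6)
  step 6: ref 4 -> HIT, frames=[2,4,3] (faults so far: 6)
  step 7: ref 3 -> HIT, frames=[2,4,3] (faults so far: 6)
  step 8: ref 2 -> HIT, frames=[2,4,3] (faults so far: 6)
  step 9: ref 3 -> HIT, frames=[2,4,3] (faults so far: 6)
  step 10: ref 3 -> HIT, frames=[2,4,3] (faults so far: 6)
  step 11: ref 4 -> HIT, frames=[2,4,3] (faults so far: 6)
  step 12: ref 5 -> FAULT, evict 2, frames=[5,4,3] (faults so far: 7)
  step 13: ref 2 -> FAULT, evict 4, frames=[5,2,3] (faults so far: 8)
  step 14: ref 3 -> HIT, frames=[5,2,3] (faults so far: 8)
  FIFO total faults: 8
--- LRU ---
  step 0: ref 4 -> FAULT, frames=[4,-,-] (faults so far: 1)
  step 1: ref 1 -> FAULT, frames=[4,1,-] (faults so far: 2)
  step 2: ref 5 -> FAULT, frames=[4,1,5] (faults so far: 3)
  step 3: ref 2 -> FAULT, evict 4, frames=[2,1,5] (faults so far: 4)
  step 4: ref 4 -> FAULT, evict 1, frames=[2,4,5] (faults so far: 5)
  step 5: ref 3 -> FAULT, evict 5, frames=[2,4,3] (faults so far: 6)
  step 6: ref 4 -> HIT, frames=[2,4,3] (faults so far: 6)
  step 7: ref 3 -> HIT, frames=[2,4,3] (faults so far: 6)
  step 8: ref 2 -> HIT, frames=[2,4,3] (faults so far: 6)
  step 9: ref 3 -> HIT, frames=[2,4,3] (faults so far: 6)
  step 10: ref 3 -> HIT, frames=[2,4,3] (faults so far: 6)
  step 11: ref 4 -> HIT, frames=[2,4,3] (faults so far: 6)
  step 12: ref 5 -> FAULT, evict 2, frames=[5,4,3] (faults so far: 7)
  step 13: ref 2 -> FAULT, evict 3, frames=[5,4,2] (faults so far: 8)
  step 14: ref 3 -> FAULT, evict 4, frames=[5,3,2] (faults so far: 9)
  LRU total faults: 9
--- Optimal ---
  step 0: ref 4 -> FAULT, frames=[4,-,-] (faults so far: 1)
  step 1: ref 1 -> FAULT, frames=[4,1,-] (faults so far: 2)
  step 2: ref 5 -> FAULT, frames=[4,1,5] (faults so far: 3)
  step 3: ref 2 -> FAULT, evict 1, frames=[4,2,5] (faults so far: 4)
  step 4: ref 4 -> HIT, frames=[4,2,5] (faults so far: 4)
  step 5: ref 3 -> FAULT, evict 5, frames=[4,2,3] (faults so far: 5)
  step 6: ref 4 -> HIT, frames=[4,2,3] (faults so far: 5)
  step 7: ref 3 -> HIT, frames=[4,2,3] (faults so far: 5)
  step 8: ref 2 -> HIT, frames=[4,2,3] (faults so far: 5)
  step 9: ref 3 -> HIT, frames=[4,2,3] (faults so far: 5)
  step 10: ref 3 -> HIT, frames=[4,2,3] (faults so far: 5)
  step 11: ref 4 -> HIT, frames=[4,2,3] (faults so far: 5)
  step 12: ref 5 -> FAULT, evict 4, frames=[5,2,3] (faults so far: 6)
  step 13: ref 2 -> HIT, frames=[5,2,3] (faults so far: 6)
  step 14: ref 3 -> HIT, frames=[5,2,3] (faults so far: 6)
  Optimal total faults: 6

Answer: 8 9 6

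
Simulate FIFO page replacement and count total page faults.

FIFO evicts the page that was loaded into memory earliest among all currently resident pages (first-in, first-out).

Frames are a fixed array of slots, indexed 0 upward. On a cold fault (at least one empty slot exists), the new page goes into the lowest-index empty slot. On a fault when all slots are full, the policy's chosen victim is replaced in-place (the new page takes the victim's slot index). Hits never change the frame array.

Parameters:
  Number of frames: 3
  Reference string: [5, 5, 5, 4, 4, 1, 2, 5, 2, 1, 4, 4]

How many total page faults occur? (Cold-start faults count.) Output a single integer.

Answer: 6

Derivation:
Step 0: ref 5 → FAULT, frames=[5,-,-]
Step 1: ref 5 → HIT, frames=[5,-,-]
Step 2: ref 5 → HIT, frames=[5,-,-]
Step 3: ref 4 → FAULT, frames=[5,4,-]
Step 4: ref 4 → HIT, frames=[5,4,-]
Step 5: ref 1 → FAULT, frames=[5,4,1]
Step 6: ref 2 → FAULT (evict 5), frames=[2,4,1]
Step 7: ref 5 → FAULT (evict 4), frames=[2,5,1]
Step 8: ref 2 → HIT, frames=[2,5,1]
Step 9: ref 1 → HIT, frames=[2,5,1]
Step 10: ref 4 → FAULT (evict 1), frames=[2,5,4]
Step 11: ref 4 → HIT, frames=[2,5,4]
Total faults: 6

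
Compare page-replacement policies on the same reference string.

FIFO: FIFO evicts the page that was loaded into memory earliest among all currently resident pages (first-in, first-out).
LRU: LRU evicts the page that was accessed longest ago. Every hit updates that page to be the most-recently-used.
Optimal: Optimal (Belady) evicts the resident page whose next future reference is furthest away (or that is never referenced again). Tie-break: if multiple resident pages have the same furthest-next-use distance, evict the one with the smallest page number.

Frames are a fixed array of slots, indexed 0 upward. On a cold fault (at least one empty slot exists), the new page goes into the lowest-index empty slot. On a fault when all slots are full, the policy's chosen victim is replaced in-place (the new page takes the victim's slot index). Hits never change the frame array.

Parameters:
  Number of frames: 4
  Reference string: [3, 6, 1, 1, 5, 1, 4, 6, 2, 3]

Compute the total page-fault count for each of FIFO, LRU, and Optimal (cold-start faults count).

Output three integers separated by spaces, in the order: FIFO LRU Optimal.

--- FIFO ---
  step 0: ref 3 -> FAULT, frames=[3,-,-,-] (faults so far: 1)
  step 1: ref 6 -> FAULT, frames=[3,6,-,-] (faults so far: 2)
  step 2: ref 1 -> FAULT, frames=[3,6,1,-] (faults so far: 3)
  step 3: ref 1 -> HIT, frames=[3,6,1,-] (faults so far: 3)
  step 4: ref 5 -> FAULT, frames=[3,6,1,5] (faults so far: 4)
  step 5: ref 1 -> HIT, frames=[3,6,1,5] (faults so far: 4)
  step 6: ref 4 -> FAULT, evict 3, frames=[4,6,1,5] (faults so far: 5)
  step 7: ref 6 -> HIT, frames=[4,6,1,5] (faults so far: 5)
  step 8: ref 2 -> FAULT, evict 6, frames=[4,2,1,5] (faults so far: 6)
  step 9: ref 3 -> FAULT, evict 1, frames=[4,2,3,5] (faults so far: 7)
  FIFO total faults: 7
--- LRU ---
  step 0: ref 3 -> FAULT, frames=[3,-,-,-] (faults so far: 1)
  step 1: ref 6 -> FAULT, frames=[3,6,-,-] (faults so far: 2)
  step 2: ref 1 -> FAULT, frames=[3,6,1,-] (faults so far: 3)
  step 3: ref 1 -> HIT, frames=[3,6,1,-] (faults so far: 3)
  step 4: ref 5 -> FAULT, frames=[3,6,1,5] (faults so far: 4)
  step 5: ref 1 -> HIT, frames=[3,6,1,5] (faults so far: 4)
  step 6: ref 4 -> FAULT, evict 3, frames=[4,6,1,5] (faults so far: 5)
  step 7: ref 6 -> HIT, frames=[4,6,1,5] (faults so far: 5)
  step 8: ref 2 -> FAULT, evict 5, frames=[4,6,1,2] (faults so far: 6)
  step 9: ref 3 -> FAULT, evict 1, frames=[4,6,3,2] (faults so far: 7)
  LRU total faults: 7
--- Optimal ---
  step 0: ref 3 -> FAULT, frames=[3,-,-,-] (faults so far: 1)
  step 1: ref 6 -> FAULT, frames=[3,6,-,-] (faults so far: 2)
  step 2: ref 1 -> FAULT, frames=[3,6,1,-] (faults so far: 3)
  step 3: ref 1 -> HIT, frames=[3,6,1,-] (faults so far: 3)
  step 4: ref 5 -> FAULT, frames=[3,6,1,5] (faults so far: 4)
  step 5: ref 1 -> HIT, frames=[3,6,1,5] (faults so far: 4)
  step 6: ref 4 -> FAULT, evict 1, frames=[3,6,4,5] (faults so far: 5)
  step 7: ref 6 -> HIT, frames=[3,6,4,5] (faults so far: 5)
  step 8: ref 2 -> FAULT, evict 4, frames=[3,6,2,5] (faults so far: 6)
  step 9: ref 3 -> HIT, frames=[3,6,2,5] (faults so far: 6)
  Optimal total faults: 6

Answer: 7 7 6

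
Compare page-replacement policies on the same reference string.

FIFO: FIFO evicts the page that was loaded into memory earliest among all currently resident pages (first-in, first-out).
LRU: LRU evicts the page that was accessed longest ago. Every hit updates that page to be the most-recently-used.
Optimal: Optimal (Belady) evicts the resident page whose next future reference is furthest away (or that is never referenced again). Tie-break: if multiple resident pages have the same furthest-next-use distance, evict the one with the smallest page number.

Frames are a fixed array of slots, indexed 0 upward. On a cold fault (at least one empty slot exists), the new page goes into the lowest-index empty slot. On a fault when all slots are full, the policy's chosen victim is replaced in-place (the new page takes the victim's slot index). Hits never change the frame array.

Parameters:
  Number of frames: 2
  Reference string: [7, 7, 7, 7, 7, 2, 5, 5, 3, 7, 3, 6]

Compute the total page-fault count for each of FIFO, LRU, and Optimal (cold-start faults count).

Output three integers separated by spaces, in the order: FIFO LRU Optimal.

--- FIFO ---
  step 0: ref 7 -> FAULT, frames=[7,-] (faults so far: 1)
  step 1: ref 7 -> HIT, frames=[7,-] (faults so far: 1)
  step 2: ref 7 -> HIT, frames=[7,-] (faults so far: 1)
  step 3: ref 7 -> HIT, frames=[7,-] (faults so far: 1)
  step 4: ref 7 -> HIT, frames=[7,-] (faults so far: 1)
  step 5: ref 2 -> FAULT, frames=[7,2] (faults so far: 2)
  step 6: ref 5 -> FAULT, evict 7, frames=[5,2] (faults so far: 3)
  step 7: ref 5 -> HIT, frames=[5,2] (faults so far: 3)
  step 8: ref 3 -> FAULT, evict 2, frames=[5,3] (faults so far: 4)
  step 9: ref 7 -> FAULT, evict 5, frames=[7,3] (faults so far: 5)
  step 10: ref 3 -> HIT, frames=[7,3] (faults so far: 5)
  step 11: ref 6 -> FAULT, evict 3, frames=[7,6] (faults so far: 6)
  FIFO total faults: 6
--- LRU ---
  step 0: ref 7 -> FAULT, frames=[7,-] (faults so far: 1)
  step 1: ref 7 -> HIT, frames=[7,-] (faults so far: 1)
  step 2: ref 7 -> HIT, frames=[7,-] (faults so far: 1)
  step 3: ref 7 -> HIT, frames=[7,-] (faults so far: 1)
  step 4: ref 7 -> HIT, frames=[7,-] (faults so far: 1)
  step 5: ref 2 -> FAULT, frames=[7,2] (faults so far: 2)
  step 6: ref 5 -> FAULT, evict 7, frames=[5,2] (faults so far: 3)
  step 7: ref 5 -> HIT, frames=[5,2] (faults so far: 3)
  step 8: ref 3 -> FAULT, evict 2, frames=[5,3] (faults so far: 4)
  step 9: ref 7 -> FAULT, evict 5, frames=[7,3] (faults so far: 5)
  step 10: ref 3 -> HIT, frames=[7,3] (faults so far: 5)
  step 11: ref 6 -> FAULT, evict 7, frames=[6,3] (faults so far: 6)
  LRU total faults: 6
--- Optimal ---
  step 0: ref 7 -> FAULT, frames=[7,-] (faults so far: 1)
  step 1: ref 7 -> HIT, frames=[7,-] (faults so far: 1)
  step 2: ref 7 -> HIT, frames=[7,-] (faults so far: 1)
  step 3: ref 7 -> HIT, frames=[7,-] (faults so far: 1)
  step 4: ref 7 -> HIT, frames=[7,-] (faults so far: 1)
  step 5: ref 2 -> FAULT, frames=[7,2] (faults so far: 2)
  step 6: ref 5 -> FAULT, evict 2, frames=[7,5] (faults so far: 3)
  step 7: ref 5 -> HIT, frames=[7,5] (faults so far: 3)
  step 8: ref 3 -> FAULT, evict 5, frames=[7,3] (faults so far: 4)
  step 9: ref 7 -> HIT, frames=[7,3] (faults so far: 4)
  step 10: ref 3 -> HIT, frames=[7,3] (faults so far: 4)
  step 11: ref 6 -> FAULT, evict 3, frames=[7,6] (faults so far: 5)
  Optimal total faults: 5

Answer: 6 6 5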